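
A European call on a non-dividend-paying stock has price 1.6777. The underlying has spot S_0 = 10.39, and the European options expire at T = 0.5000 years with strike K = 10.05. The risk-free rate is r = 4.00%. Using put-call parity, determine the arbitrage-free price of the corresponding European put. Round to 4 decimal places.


Answer: Put price = 1.1387

Derivation:
Put-call parity: C - P = S_0 * exp(-qT) - K * exp(-rT).
S_0 * exp(-qT) = 10.3900 * 1.00000000 = 10.39000000
K * exp(-rT) = 10.0500 * 0.98019867 = 9.85099667
P = C - S*exp(-qT) + K*exp(-rT)
P = 1.6777 - 10.39000000 + 9.85099667 = 1.1387


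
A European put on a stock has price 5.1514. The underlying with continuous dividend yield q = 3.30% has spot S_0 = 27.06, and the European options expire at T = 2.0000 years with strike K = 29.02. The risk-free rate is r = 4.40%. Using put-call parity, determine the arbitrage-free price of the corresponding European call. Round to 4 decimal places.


Answer: Call price = 3.9077

Derivation:
Put-call parity: C - P = S_0 * exp(-qT) - K * exp(-rT).
S_0 * exp(-qT) = 27.0600 * 0.93613086 = 25.33170119
K * exp(-rT) = 29.0200 * 0.91576088 = 26.57538064
C = P + S*exp(-qT) - K*exp(-rT)
C = 5.1514 + 25.33170119 - 26.57538064 = 3.9077


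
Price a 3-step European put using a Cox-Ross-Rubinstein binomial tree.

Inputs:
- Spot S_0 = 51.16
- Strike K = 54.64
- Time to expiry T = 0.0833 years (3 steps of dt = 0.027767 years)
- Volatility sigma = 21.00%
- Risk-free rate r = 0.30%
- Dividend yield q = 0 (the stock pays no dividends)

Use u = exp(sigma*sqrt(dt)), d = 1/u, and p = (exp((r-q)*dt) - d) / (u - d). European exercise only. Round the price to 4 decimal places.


Answer: Price = V(0,0) = 3.7269

Derivation:
dt = T/N = 0.027767
u = exp(sigma*sqrt(dt)) = 1.035612; d = 1/u = 0.965612
p = (exp((r-q)*dt) - d) / (u - d) = 0.492443
Discount per step: exp(-r*dt) = 0.999917
Stock lattice S(k, i) with i counting down-moves:
  k=0: S(0,0) = 51.1600
  k=1: S(1,0) = 52.9819; S(1,1) = 49.4007
  k=2: S(2,0) = 54.8688; S(2,1) = 51.1600; S(2,2) = 47.7019
  k=3: S(3,0) = 56.8228; S(3,1) = 52.9819; S(3,2) = 49.4007; S(3,3) = 46.0616
Terminal payoffs V(N, i) = max(K - S_T, 0):
  V(3,0) = 0.000000; V(3,1) = 1.658067; V(3,2) = 5.239281; V(3,3) = 8.578430
Backward induction: V(k, i) = exp(-r*dt) * [p * V(k+1, i) + (1-p) * V(k+1, i+1)].
  V(2,0) = exp(-r*dt) * [p*0.000000 + (1-p)*1.658067] = 0.841494
  V(2,1) = exp(-r*dt) * [p*1.658067 + (1-p)*5.239281] = 3.475449
  V(2,2) = exp(-r*dt) * [p*5.239281 + (1-p)*8.578430] = 6.933513
  V(1,0) = exp(-r*dt) * [p*0.841494 + (1-p)*3.475449] = 2.178195
  V(1,1) = exp(-r*dt) * [p*3.475449 + (1-p)*6.933513] = 5.230179
  V(0,0) = exp(-r*dt) * [p*2.178195 + (1-p)*5.230179] = 3.726941


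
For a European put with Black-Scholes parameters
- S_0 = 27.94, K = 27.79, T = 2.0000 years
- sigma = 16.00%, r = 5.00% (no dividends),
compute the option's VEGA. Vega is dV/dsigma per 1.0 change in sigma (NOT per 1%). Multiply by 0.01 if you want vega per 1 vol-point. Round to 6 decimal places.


d1 = 0.5788690335; d2 = 0.3525948635
phi(d1) = 0.3374009774; exp(-qT) = 1.0000000000; exp(-rT) = 0.9048374180
Vega = S * exp(-qT) * phi(d1) * sqrt(T) = 27.9400 * 1.0000000000 * 0.3374009774 * 1.4142135624 = 13.331768

Answer: Vega = 13.331768


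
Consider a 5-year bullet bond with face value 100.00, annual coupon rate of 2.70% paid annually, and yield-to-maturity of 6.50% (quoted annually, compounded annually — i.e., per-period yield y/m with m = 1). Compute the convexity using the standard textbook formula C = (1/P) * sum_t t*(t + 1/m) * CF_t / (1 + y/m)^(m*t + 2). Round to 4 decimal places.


Answer: Convexity = 24.4674

Derivation:
Coupon per period c = face * coupon_rate / m = 2.700000
Periods per year m = 1; per-period yield y/m = 0.065000
Number of cashflows N = 5
Cashflows (t years, CF_t, discount factor 1/(1+y/m)^(m*t), PV):
  t = 1.0000: CF_t = 2.700000, DF = 0.938967, PV = 2.535211
  t = 2.0000: CF_t = 2.700000, DF = 0.881659, PV = 2.380480
  t = 3.0000: CF_t = 2.700000, DF = 0.827849, PV = 2.235193
  t = 4.0000: CF_t = 2.700000, DF = 0.777323, PV = 2.098772
  t = 5.0000: CF_t = 102.700000, DF = 0.729881, PV = 74.958762
Price P = sum_t PV_t = 84.208418
Convexity numerator sum_t t*(t + 1/m) * CF_t / (1+y/m)^(m*t + 2):
  t = 1.0000: term = 4.470385
  t = 2.0000: term = 12.592634
  t = 3.0000: term = 23.648139
  t = 4.0000: term = 37.008042
  t = 5.0000: term = 1982.642648
Convexity = (1/P) * sum = 2060.361849 / 84.208418 = 24.467409


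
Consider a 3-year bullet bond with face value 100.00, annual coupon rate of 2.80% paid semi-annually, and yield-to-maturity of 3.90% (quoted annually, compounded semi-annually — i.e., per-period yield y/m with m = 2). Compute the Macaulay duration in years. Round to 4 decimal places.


Answer: Macaulay duration = 2.8964 years

Derivation:
Coupon per period c = face * coupon_rate / m = 1.400000
Periods per year m = 2; per-period yield y/m = 0.019500
Number of cashflows N = 6
Cashflows (t years, CF_t, discount factor 1/(1+y/m)^(m*t), PV):
  t = 0.5000: CF_t = 1.400000, DF = 0.980873, PV = 1.373222
  t = 1.0000: CF_t = 1.400000, DF = 0.962112, PV = 1.346957
  t = 1.5000: CF_t = 1.400000, DF = 0.943709, PV = 1.321193
  t = 2.0000: CF_t = 1.400000, DF = 0.925659, PV = 1.295923
  t = 2.5000: CF_t = 1.400000, DF = 0.907954, PV = 1.271136
  t = 3.0000: CF_t = 101.400000, DF = 0.890588, PV = 90.305578
Price P = sum_t PV_t = 96.914008
Macaulay numerator sum_t t * PV_t:
  t * PV_t at t = 0.5000: 0.686611
  t * PV_t at t = 1.0000: 1.346957
  t * PV_t at t = 1.5000: 1.981790
  t * PV_t at t = 2.0000: 2.591846
  t * PV_t at t = 2.5000: 3.177839
  t * PV_t at t = 3.0000: 270.916733
Macaulay duration D = (sum_t t * PV_t) / P = 280.701775 / 96.914008 = 2.896400


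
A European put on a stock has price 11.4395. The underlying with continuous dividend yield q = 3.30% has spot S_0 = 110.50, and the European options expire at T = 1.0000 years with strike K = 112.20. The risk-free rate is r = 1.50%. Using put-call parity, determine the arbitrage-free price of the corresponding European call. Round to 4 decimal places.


Answer: Call price = 7.8230

Derivation:
Put-call parity: C - P = S_0 * exp(-qT) - K * exp(-rT).
S_0 * exp(-qT) = 110.5000 * 0.96753856 = 106.91301083
K * exp(-rT) = 112.2000 * 0.98511194 = 110.52955962
C = P + S*exp(-qT) - K*exp(-rT)
C = 11.4395 + 106.91301083 - 110.52955962 = 7.8230


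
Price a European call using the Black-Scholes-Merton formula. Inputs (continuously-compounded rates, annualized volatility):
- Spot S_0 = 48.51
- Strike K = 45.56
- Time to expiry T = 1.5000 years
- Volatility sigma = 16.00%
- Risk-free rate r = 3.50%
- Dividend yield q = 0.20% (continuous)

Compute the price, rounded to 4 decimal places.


Answer: Price = 6.7102

Derivation:
d1 = (ln(S/K) + (r - q + 0.5*sigma^2) * T) / (sigma * sqrt(T)) = 0.67075104
d2 = d1 - sigma * sqrt(T) = 0.47479186
exp(-rT) = 0.94885432; exp(-qT) = 0.99700450
C = S_0 * exp(-qT) * N(d1) - K * exp(-rT) * N(d2)
N(d1) = 0.74881043; N(d2) = 0.68253233
C = 48.5100 * 0.99700450 * 0.74881043 - 45.5600 * 0.94885432 * 0.68253233 = 6.7102


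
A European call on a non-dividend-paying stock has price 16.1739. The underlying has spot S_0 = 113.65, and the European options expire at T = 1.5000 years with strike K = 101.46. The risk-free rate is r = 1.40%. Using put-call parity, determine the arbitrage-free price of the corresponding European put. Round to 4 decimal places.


Put-call parity: C - P = S_0 * exp(-qT) - K * exp(-rT).
S_0 * exp(-qT) = 113.6500 * 1.00000000 = 113.65000000
K * exp(-rT) = 101.4600 * 0.97921896 = 99.35155615
P = C - S*exp(-qT) + K*exp(-rT)
P = 16.1739 - 113.65000000 + 99.35155615 = 1.8755

Answer: Put price = 1.8755


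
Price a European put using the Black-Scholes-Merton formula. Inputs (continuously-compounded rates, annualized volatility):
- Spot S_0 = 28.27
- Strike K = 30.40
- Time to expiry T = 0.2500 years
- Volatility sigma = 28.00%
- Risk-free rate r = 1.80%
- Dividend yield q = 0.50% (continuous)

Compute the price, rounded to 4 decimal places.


Answer: Price = 2.8428

Derivation:
d1 = (ln(S/K) + (r - q + 0.5*sigma^2) * T) / (sigma * sqrt(T)) = -0.42565312
d2 = d1 - sigma * sqrt(T) = -0.56565312
exp(-rT) = 0.99551011; exp(-qT) = 0.99875078
P = K * exp(-rT) * N(-d2) - S_0 * exp(-qT) * N(-d1)
N(-d1) = 0.66481969; N(-d2) = 0.71418519
P = 30.4000 * 0.99551011 * 0.71418519 - 28.2700 * 0.99875078 * 0.66481969 = 2.8428


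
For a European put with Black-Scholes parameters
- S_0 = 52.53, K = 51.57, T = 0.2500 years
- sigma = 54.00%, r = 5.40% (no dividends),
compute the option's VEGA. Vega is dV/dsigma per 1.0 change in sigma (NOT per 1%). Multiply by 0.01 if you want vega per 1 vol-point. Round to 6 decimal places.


Answer: Vega = 10.147376

Derivation:
d1 = 0.2533123219; d2 = -0.0166876781
phi(d1) = 0.3863459376; exp(-qT) = 1.0000000000; exp(-rT) = 0.9865907163
Vega = S * exp(-qT) * phi(d1) * sqrt(T) = 52.5300 * 1.0000000000 * 0.3863459376 * 0.5000000000 = 10.147376


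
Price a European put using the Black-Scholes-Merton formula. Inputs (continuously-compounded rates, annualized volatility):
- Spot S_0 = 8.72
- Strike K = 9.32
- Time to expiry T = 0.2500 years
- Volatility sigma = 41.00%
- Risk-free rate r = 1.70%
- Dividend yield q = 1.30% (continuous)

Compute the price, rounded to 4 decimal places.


d1 = (ln(S/K) + (r - q + 0.5*sigma^2) * T) / (sigma * sqrt(T)) = -0.21722386
d2 = d1 - sigma * sqrt(T) = -0.42222386
exp(-rT) = 0.99575902; exp(-qT) = 0.99675528
P = K * exp(-rT) * N(-d2) - S_0 * exp(-qT) * N(-d1)
N(-d1) = 0.58598305; N(-d2) = 0.66356919
P = 9.3200 * 0.99575902 * 0.66356919 - 8.7200 * 0.99675528 * 0.58598305 = 1.0650

Answer: Price = 1.0650


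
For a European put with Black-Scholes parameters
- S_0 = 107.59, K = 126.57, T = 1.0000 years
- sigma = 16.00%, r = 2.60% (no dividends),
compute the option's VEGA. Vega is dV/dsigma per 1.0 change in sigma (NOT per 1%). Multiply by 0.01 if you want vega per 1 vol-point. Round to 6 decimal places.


d1 = -0.7729238012; d2 = -0.9329238012
phi(d1) = 0.2959265094; exp(-qT) = 1.0000000000; exp(-rT) = 0.9743350896
Vega = S * exp(-qT) * phi(d1) * sqrt(T) = 107.5900 * 1.0000000000 * 0.2959265094 * 1.0000000000 = 31.838733

Answer: Vega = 31.838733


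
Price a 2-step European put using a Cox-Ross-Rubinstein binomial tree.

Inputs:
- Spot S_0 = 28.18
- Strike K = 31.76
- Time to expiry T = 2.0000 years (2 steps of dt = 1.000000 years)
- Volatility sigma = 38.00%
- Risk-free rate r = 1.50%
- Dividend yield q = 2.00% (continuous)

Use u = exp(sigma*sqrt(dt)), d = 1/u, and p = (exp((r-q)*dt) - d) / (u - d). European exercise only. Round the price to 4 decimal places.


dt = T/N = 1.000000
u = exp(sigma*sqrt(dt)) = 1.462285; d = 1/u = 0.683861
p = (exp((r-q)*dt) - d) / (u - d) = 0.399720
Discount per step: exp(-r*dt) = 0.985112
Stock lattice S(k, i) with i counting down-moves:
  k=0: S(0,0) = 28.1800
  k=1: S(1,0) = 41.2072; S(1,1) = 19.2712
  k=2: S(2,0) = 60.2566; S(2,1) = 28.1800; S(2,2) = 13.1788
Terminal payoffs V(N, i) = max(K - S_T, 0):
  V(2,0) = 0.000000; V(2,1) = 3.580000; V(2,2) = 18.581160
Backward induction: V(k, i) = exp(-r*dt) * [p * V(k+1, i) + (1-p) * V(k+1, i+1)].
  V(1,0) = exp(-r*dt) * [p*0.000000 + (1-p)*3.580000] = 2.117009
  V(1,1) = exp(-r*dt) * [p*3.580000 + (1-p)*18.581160] = 12.397536
  V(0,0) = exp(-r*dt) * [p*2.117009 + (1-p)*12.397536] = 8.164812

Answer: Price = V(0,0) = 8.1648


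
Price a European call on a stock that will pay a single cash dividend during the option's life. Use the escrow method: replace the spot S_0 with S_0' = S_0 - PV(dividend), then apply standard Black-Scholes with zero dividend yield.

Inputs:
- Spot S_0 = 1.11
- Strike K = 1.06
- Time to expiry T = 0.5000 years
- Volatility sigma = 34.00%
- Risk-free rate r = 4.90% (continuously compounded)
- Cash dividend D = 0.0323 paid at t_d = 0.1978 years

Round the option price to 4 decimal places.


Answer: Price = 0.1244

Derivation:
PV(D) = D * exp(-r * t_d) = 0.0323 * 0.99035462 = 0.03198845
S_0' = S_0 - PV(D) = 1.1100 - 0.03198845 = 1.07801155
d1 = (ln(S_0'/K) + (r + sigma^2/2)*T) / (sigma*sqrt(T)) = 0.29219846
d2 = d1 - sigma*sqrt(T) = 0.05178216
exp(-rT) = 0.97579769
N(d1) = 0.61493256; N(d2) = 0.52064886
C = S_0' * N(d1) - K * exp(-rT) * N(d2) = 1.07801155 * 0.61493256 - 1.0600 * 0.97579769 * 0.52064886 = 0.1244


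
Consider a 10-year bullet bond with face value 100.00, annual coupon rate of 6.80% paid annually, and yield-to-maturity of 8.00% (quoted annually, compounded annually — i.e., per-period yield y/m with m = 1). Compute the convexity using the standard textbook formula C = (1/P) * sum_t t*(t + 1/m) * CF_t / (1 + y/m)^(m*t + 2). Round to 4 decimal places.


Coupon per period c = face * coupon_rate / m = 6.800000
Periods per year m = 1; per-period yield y/m = 0.080000
Number of cashflows N = 10
Cashflows (t years, CF_t, discount factor 1/(1+y/m)^(m*t), PV):
  t = 1.0000: CF_t = 6.800000, DF = 0.925926, PV = 6.296296
  t = 2.0000: CF_t = 6.800000, DF = 0.857339, PV = 5.829904
  t = 3.0000: CF_t = 6.800000, DF = 0.793832, PV = 5.398059
  t = 4.0000: CF_t = 6.800000, DF = 0.735030, PV = 4.998203
  t = 5.0000: CF_t = 6.800000, DF = 0.680583, PV = 4.627966
  t = 6.0000: CF_t = 6.800000, DF = 0.630170, PV = 4.285153
  t = 7.0000: CF_t = 6.800000, DF = 0.583490, PV = 3.967735
  t = 8.0000: CF_t = 6.800000, DF = 0.540269, PV = 3.673828
  t = 9.0000: CF_t = 6.800000, DF = 0.500249, PV = 3.401693
  t = 10.0000: CF_t = 106.800000, DF = 0.463193, PV = 49.469065
Price P = sum_t PV_t = 91.947902
Convexity numerator sum_t t*(t + 1/m) * CF_t / (1+y/m)^(m*t + 2):
  t = 1.0000: term = 10.796118
  t = 2.0000: term = 29.989218
  t = 3.0000: term = 55.535589
  t = 4.0000: term = 85.703069
  t = 5.0000: term = 119.032041
  t = 6.0000: term = 154.300793
  t = 7.0000: term = 190.494807
  t = 8.0000: term = 226.779532
  t = 9.0000: term = 262.476310
  t = 10.0000: term = 4665.292437
Convexity = (1/P) * sum = 5800.399914 / 91.947902 = 63.083548

Answer: Convexity = 63.0835


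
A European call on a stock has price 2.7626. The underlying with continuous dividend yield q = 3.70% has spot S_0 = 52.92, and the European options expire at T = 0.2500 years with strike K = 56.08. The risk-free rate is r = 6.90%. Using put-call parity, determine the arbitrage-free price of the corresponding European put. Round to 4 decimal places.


Answer: Put price = 5.4508

Derivation:
Put-call parity: C - P = S_0 * exp(-qT) - K * exp(-rT).
S_0 * exp(-qT) = 52.9200 * 0.99079265 = 52.43274702
K * exp(-rT) = 56.0800 * 0.98289793 = 55.12091588
P = C - S*exp(-qT) + K*exp(-rT)
P = 2.7626 - 52.43274702 + 55.12091588 = 5.4508


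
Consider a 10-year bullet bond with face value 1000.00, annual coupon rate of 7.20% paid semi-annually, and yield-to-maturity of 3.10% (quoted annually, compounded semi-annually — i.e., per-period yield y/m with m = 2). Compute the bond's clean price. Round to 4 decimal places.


Coupon per period c = face * coupon_rate / m = 36.000000
Periods per year m = 2; per-period yield y/m = 0.015500
Number of cashflows N = 20
Cashflows (t years, CF_t, discount factor 1/(1+y/m)^(m*t), PV):
  t = 0.5000: CF_t = 36.000000, DF = 0.984737, PV = 35.450517
  t = 1.0000: CF_t = 36.000000, DF = 0.969706, PV = 34.909421
  t = 1.5000: CF_t = 36.000000, DF = 0.954905, PV = 34.376584
  t = 2.0000: CF_t = 36.000000, DF = 0.940330, PV = 33.851880
  t = 2.5000: CF_t = 36.000000, DF = 0.925977, PV = 33.335184
  t = 3.0000: CF_t = 36.000000, DF = 0.911844, PV = 32.826376
  t = 3.5000: CF_t = 36.000000, DF = 0.897926, PV = 32.325333
  t = 4.0000: CF_t = 36.000000, DF = 0.884220, PV = 31.831938
  t = 4.5000: CF_t = 36.000000, DF = 0.870724, PV = 31.346074
  t = 5.0000: CF_t = 36.000000, DF = 0.857434, PV = 30.867626
  t = 5.5000: CF_t = 36.000000, DF = 0.844347, PV = 30.396480
  t = 6.0000: CF_t = 36.000000, DF = 0.831459, PV = 29.932526
  t = 6.5000: CF_t = 36.000000, DF = 0.818768, PV = 29.475653
  t = 7.0000: CF_t = 36.000000, DF = 0.806271, PV = 29.025754
  t = 7.5000: CF_t = 36.000000, DF = 0.793964, PV = 28.582722
  t = 8.0000: CF_t = 36.000000, DF = 0.781846, PV = 28.146452
  t = 8.5000: CF_t = 36.000000, DF = 0.769912, PV = 27.716841
  t = 9.0000: CF_t = 36.000000, DF = 0.758161, PV = 27.293787
  t = 9.5000: CF_t = 36.000000, DF = 0.746589, PV = 26.877191
  t = 10.0000: CF_t = 1036.000000, DF = 0.735193, PV = 761.660092
Price P = sum_t PV_t = 1350.228430

Answer: Price = 1350.2284


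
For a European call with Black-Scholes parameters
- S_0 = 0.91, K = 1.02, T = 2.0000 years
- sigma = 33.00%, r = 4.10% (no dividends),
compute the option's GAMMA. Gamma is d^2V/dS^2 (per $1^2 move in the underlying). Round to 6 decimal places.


d1 = 0.1645345197; d2 = -0.3021559559
phi(d1) = 0.3935786582; exp(-qT) = 1.0000000000; exp(-rT) = 0.9212719587
Gamma = exp(-qT) * phi(d1) / (S * sigma * sqrt(T)) = 1.0000000000 * 0.3935786582 / (0.9100 * 0.3300 * 1.4142135624) = 0.926747

Answer: Gamma = 0.926747


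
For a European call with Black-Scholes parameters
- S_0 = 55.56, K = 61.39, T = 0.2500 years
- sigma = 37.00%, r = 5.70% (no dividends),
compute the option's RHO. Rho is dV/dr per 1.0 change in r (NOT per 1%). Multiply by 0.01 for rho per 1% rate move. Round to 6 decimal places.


Answer: Rho = 4.380252

Derivation:
d1 = -0.3698429057; d2 = -0.5548429057
phi(d1) = 0.3725699697; exp(-qT) = 1.0000000000; exp(-rT) = 0.9858510507
N(d2) = 0.2895010585
Rho = K*T*exp(-rT)*N(d2) = 61.3900 * 0.2500 * 0.9858510507 * 0.2895010585 = 4.380252


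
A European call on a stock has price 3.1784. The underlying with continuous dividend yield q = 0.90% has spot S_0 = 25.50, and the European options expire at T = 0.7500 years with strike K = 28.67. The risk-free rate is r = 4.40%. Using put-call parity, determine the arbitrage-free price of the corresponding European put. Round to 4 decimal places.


Answer: Put price = 5.5893

Derivation:
Put-call parity: C - P = S_0 * exp(-qT) - K * exp(-rT).
S_0 * exp(-qT) = 25.5000 * 0.99327273 = 25.32845462
K * exp(-rT) = 28.6700 * 0.96753856 = 27.73933050
P = C - S*exp(-qT) + K*exp(-rT)
P = 3.1784 - 25.32845462 + 27.73933050 = 5.5893


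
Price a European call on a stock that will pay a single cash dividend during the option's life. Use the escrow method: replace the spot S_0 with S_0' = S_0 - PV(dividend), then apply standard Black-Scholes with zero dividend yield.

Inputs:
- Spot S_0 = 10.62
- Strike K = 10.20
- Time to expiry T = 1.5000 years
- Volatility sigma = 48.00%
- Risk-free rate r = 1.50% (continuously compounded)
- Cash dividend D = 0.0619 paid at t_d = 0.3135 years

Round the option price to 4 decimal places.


PV(D) = D * exp(-r * t_d) = 0.0619 * 0.99530854 = 0.06160960
S_0' = S_0 - PV(D) = 10.6200 - 0.06160960 = 10.55839040
d1 = (ln(S_0'/K) + (r + sigma^2/2)*T) / (sigma*sqrt(T)) = 0.39095408
d2 = d1 - sigma*sqrt(T) = -0.19692346
exp(-rT) = 0.97775124
N(d1) = 0.65208441; N(d2) = 0.42194372
C = S_0' * N(d1) - K * exp(-rT) * N(d2) = 10.55839040 * 0.65208441 - 10.2000 * 0.97775124 * 0.42194372 = 2.6769

Answer: Price = 2.6769


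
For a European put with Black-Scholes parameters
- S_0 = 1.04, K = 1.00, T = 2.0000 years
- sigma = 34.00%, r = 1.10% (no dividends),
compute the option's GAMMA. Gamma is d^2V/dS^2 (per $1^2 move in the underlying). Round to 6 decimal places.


Answer: Gamma = 0.745620

Derivation:
d1 = 0.3677386039; d2 = -0.1130940073
phi(d1) = 0.3728592138; exp(-qT) = 1.0000000000; exp(-rT) = 0.9782402351
Gamma = exp(-qT) * phi(d1) / (S * sigma * sqrt(T)) = 1.0000000000 * 0.3728592138 / (1.0400 * 0.3400 * 1.4142135624) = 0.745620


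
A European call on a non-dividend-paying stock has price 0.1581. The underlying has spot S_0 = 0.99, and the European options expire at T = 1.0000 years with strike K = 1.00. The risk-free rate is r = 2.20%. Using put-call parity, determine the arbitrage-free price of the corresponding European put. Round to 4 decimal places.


Answer: Put price = 0.1463

Derivation:
Put-call parity: C - P = S_0 * exp(-qT) - K * exp(-rT).
S_0 * exp(-qT) = 0.9900 * 1.00000000 = 0.99000000
K * exp(-rT) = 1.0000 * 0.97824024 = 0.97824024
P = C - S*exp(-qT) + K*exp(-rT)
P = 0.1581 - 0.99000000 + 0.97824024 = 0.1463


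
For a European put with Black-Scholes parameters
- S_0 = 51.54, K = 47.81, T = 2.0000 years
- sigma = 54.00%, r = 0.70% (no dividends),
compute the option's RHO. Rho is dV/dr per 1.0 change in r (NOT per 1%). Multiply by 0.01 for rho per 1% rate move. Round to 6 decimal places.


d1 = 0.4985408992; d2 = -0.2651344245
phi(d1) = 0.3523218948; exp(-qT) = 1.0000000000; exp(-rT) = 0.9860975443
N(-d2) = 0.6045470454
Rho = -K*T*exp(-rT)*N(-d2) = -47.8100 * 2.0000 * 0.9860975443 * 0.6045470454 = -57.003132

Answer: Rho = -57.003132


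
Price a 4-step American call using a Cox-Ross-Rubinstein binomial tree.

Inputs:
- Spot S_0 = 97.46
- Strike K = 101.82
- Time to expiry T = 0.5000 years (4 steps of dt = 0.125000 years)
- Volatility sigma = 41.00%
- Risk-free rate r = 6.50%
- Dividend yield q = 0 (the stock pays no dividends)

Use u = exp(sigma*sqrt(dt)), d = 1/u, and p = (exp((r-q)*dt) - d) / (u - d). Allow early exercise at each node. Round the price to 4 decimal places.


dt = T/N = 0.125000
u = exp(sigma*sqrt(dt)) = 1.155990; d = 1/u = 0.865060
p = (exp((r-q)*dt) - d) / (u - d) = 0.491866
Discount per step: exp(-r*dt) = 0.991908
Stock lattice S(k, i) with i counting down-moves:
  k=0: S(0,0) = 97.4600
  k=1: S(1,0) = 112.6628; S(1,1) = 84.3087
  k=2: S(2,0) = 130.2370; S(2,1) = 97.4600; S(2,2) = 72.9321
  k=3: S(3,0) = 150.5526; S(3,1) = 112.6628; S(3,2) = 84.3087; S(3,3) = 63.0906
  k=4: S(4,0) = 174.0373; S(4,1) = 130.2370; S(4,2) = 97.4600; S(4,3) = 72.9321; S(4,4) = 54.5771
Terminal payoffs V(N, i) = max(S_T - K, 0):
  V(4,0) = 72.217292; V(4,1) = 28.416994; V(4,2) = 0.000000; V(4,3) = 0.000000; V(4,4) = 0.000000
Backward induction: V(k, i) = exp(-r*dt) * [p * V(k+1, i) + (1-p) * V(k+1, i+1)]; then take max(V_cont, immediate exercise) for American.
  V(3,0) = exp(-r*dt) * [p*72.217292 + (1-p)*28.416994] = 49.556563; exercise = 48.732628; V(3,0) = max -> 49.556563
  V(3,1) = exp(-r*dt) * [p*28.416994 + (1-p)*0.000000] = 13.864234; exercise = 10.842760; V(3,1) = max -> 13.864234
  V(3,2) = exp(-r*dt) * [p*0.000000 + (1-p)*0.000000] = 0.000000; exercise = 0.000000; V(3,2) = max -> 0.000000
  V(3,3) = exp(-r*dt) * [p*0.000000 + (1-p)*0.000000] = 0.000000; exercise = 0.000000; V(3,3) = max -> 0.000000
  V(2,0) = exp(-r*dt) * [p*49.556563 + (1-p)*13.864234] = 31.165807; exercise = 28.416994; V(2,0) = max -> 31.165807
  V(2,1) = exp(-r*dt) * [p*13.864234 + (1-p)*0.000000] = 6.764156; exercise = 0.000000; V(2,1) = max -> 6.764156
  V(2,2) = exp(-r*dt) * [p*0.000000 + (1-p)*0.000000] = 0.000000; exercise = 0.000000; V(2,2) = max -> 0.000000
  V(1,0) = exp(-r*dt) * [p*31.165807 + (1-p)*6.764156] = 18.614627; exercise = 10.842760; V(1,0) = max -> 18.614627
  V(1,1) = exp(-r*dt) * [p*6.764156 + (1-p)*0.000000] = 3.300132; exercise = 0.000000; V(1,1) = max -> 3.300132
  V(0,0) = exp(-r*dt) * [p*18.614627 + (1-p)*3.300132] = 10.745144; exercise = 0.000000; V(0,0) = max -> 10.745144

Answer: Price = V(0,0) = 10.7451


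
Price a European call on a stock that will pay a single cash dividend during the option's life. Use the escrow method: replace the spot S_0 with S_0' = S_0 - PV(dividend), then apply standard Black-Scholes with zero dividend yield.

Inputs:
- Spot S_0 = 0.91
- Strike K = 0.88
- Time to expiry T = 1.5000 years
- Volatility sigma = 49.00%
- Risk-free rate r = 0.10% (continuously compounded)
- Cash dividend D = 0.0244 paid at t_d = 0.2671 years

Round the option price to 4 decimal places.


Answer: Price = 0.2116

Derivation:
PV(D) = D * exp(-r * t_d) = 0.0244 * 0.99973294 = 0.02439348
S_0' = S_0 - PV(D) = 0.9100 - 0.02439348 = 0.88560652
d1 = (ln(S_0'/K) + (r + sigma^2/2)*T) / (sigma*sqrt(T)) = 0.31314449
d2 = d1 - sigma*sqrt(T) = -0.28698050
exp(-rT) = 0.99850112
N(d1) = 0.62291455; N(d2) = 0.38706363
C = S_0' * N(d1) - K * exp(-rT) * N(d2) = 0.88560652 * 0.62291455 - 0.8800 * 0.99850112 * 0.38706363 = 0.2116


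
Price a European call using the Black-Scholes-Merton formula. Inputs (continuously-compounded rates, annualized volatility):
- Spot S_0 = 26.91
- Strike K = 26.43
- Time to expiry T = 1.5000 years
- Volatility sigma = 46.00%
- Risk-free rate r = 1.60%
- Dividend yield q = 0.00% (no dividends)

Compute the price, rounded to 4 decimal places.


Answer: Price = 6.4156

Derivation:
d1 = (ln(S/K) + (r - q + 0.5*sigma^2) * T) / (sigma * sqrt(T)) = 0.35623788
d2 = d1 - sigma * sqrt(T) = -0.20714476
exp(-rT) = 0.97628571; exp(-qT) = 1.00000000
C = S_0 * exp(-qT) * N(d1) - K * exp(-rT) * N(d2)
N(d1) = 0.63916879; N(d2) = 0.41794840
C = 26.9100 * 1.00000000 * 0.63916879 - 26.4300 * 0.97628571 * 0.41794840 = 6.4156


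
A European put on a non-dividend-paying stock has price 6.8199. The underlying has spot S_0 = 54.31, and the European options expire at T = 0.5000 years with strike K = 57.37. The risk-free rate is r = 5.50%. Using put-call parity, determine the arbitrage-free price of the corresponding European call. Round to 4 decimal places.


Put-call parity: C - P = S_0 * exp(-qT) - K * exp(-rT).
S_0 * exp(-qT) = 54.3100 * 1.00000000 = 54.31000000
K * exp(-rT) = 57.3700 * 0.97287468 = 55.81382054
C = P + S*exp(-qT) - K*exp(-rT)
C = 6.8199 + 54.31000000 - 55.81382054 = 5.3161

Answer: Call price = 5.3161


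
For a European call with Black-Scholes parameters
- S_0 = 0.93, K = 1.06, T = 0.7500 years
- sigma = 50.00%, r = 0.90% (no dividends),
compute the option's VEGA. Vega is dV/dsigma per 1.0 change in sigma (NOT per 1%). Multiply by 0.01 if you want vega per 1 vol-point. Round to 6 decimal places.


d1 = -0.0700663071; d2 = -0.5030790090
phi(d1) = 0.3979642201; exp(-qT) = 1.0000000000; exp(-rT) = 0.9932727301
Vega = S * exp(-qT) * phi(d1) * sqrt(T) = 0.9300 * 1.0000000000 * 0.3979642201 * 0.8660254038 = 0.320522

Answer: Vega = 0.320522


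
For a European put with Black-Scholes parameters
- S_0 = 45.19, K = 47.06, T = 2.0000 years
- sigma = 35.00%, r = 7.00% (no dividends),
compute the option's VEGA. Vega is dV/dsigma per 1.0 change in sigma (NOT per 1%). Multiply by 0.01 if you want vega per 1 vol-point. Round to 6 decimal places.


Answer: Vega = 23.057115

Derivation:
d1 = 0.4484116443; d2 = -0.0465631025
phi(d1) = 0.3607842897; exp(-qT) = 1.0000000000; exp(-rT) = 0.8693582354
Vega = S * exp(-qT) * phi(d1) * sqrt(T) = 45.1900 * 1.0000000000 * 0.3607842897 * 1.4142135624 = 23.057115


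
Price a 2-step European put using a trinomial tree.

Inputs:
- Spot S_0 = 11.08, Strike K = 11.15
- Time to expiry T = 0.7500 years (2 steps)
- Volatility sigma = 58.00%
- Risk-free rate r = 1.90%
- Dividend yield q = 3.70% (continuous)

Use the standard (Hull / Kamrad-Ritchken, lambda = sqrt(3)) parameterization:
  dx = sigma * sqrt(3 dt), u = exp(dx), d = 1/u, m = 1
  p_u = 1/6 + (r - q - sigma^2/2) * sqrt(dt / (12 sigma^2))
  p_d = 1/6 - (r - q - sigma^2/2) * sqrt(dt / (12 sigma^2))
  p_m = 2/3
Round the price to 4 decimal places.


dt = T/N = 0.375000; dx = sigma*sqrt(3*dt) = 0.615183
u = exp(dx) = 1.849995; d = 1/u = 0.540542
p_u = 0.109915, p_m = 0.666667, p_d = 0.223418
Discount per step: exp(-r*dt) = 0.992900
Stock lattice S(k, j) with j the centered position index:
  k=0: S(0,+0) = 11.0800
  k=1: S(1,-1) = 5.9892; S(1,+0) = 11.0800; S(1,+1) = 20.4979
  k=2: S(2,-2) = 3.2374; S(2,-1) = 5.9892; S(2,+0) = 11.0800; S(2,+1) = 20.4979; S(2,+2) = 37.9211
Terminal payoffs V(N, j) = max(K - S_T, 0):
  V(2,-2) = 7.912583; V(2,-1) = 5.160794; V(2,+0) = 0.070000; V(2,+1) = 0.000000; V(2,+2) = 0.000000
Backward induction: V(k, j) = exp(-r*dt) * [p_u * V(k+1, j+1) + p_m * V(k+1, j) + p_d * V(k+1, j-1)]
  V(1,-1) = exp(-r*dt) * [p_u*0.070000 + p_m*5.160794 + p_d*7.912583] = 5.179006
  V(1,+0) = exp(-r*dt) * [p_u*0.000000 + p_m*0.070000 + p_d*5.160794] = 1.191164
  V(1,+1) = exp(-r*dt) * [p_u*0.000000 + p_m*0.000000 + p_d*0.070000] = 0.015528
  V(0,+0) = exp(-r*dt) * [p_u*0.015528 + p_m*1.191164 + p_d*5.179006] = 1.939035

Answer: Price = V(0,0) = 1.9390


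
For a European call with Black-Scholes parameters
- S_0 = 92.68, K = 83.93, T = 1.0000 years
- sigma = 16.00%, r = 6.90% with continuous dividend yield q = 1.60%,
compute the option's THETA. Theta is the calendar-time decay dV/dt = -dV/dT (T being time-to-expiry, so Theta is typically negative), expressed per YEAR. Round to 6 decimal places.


d1 = 1.0310598842; d2 = 0.8710598842
phi(d1) = 0.2344575395; exp(-qT) = 0.9841273201; exp(-rT) = 0.9333266801
Theta = -S*exp(-qT)*phi(d1)*sigma/(2*sqrt(T)) - r*K*exp(-rT)*N(d2) + q*S*exp(-qT)*N(d1)
N(d1) = 0.8487436308; N(d2) = 0.8081392718; sqrt(T) = 1.0000000000
Term 1 = -92.6800 * 0.9841273201 * 0.2344575395 * 0.1600 / (2 * 1.0000000000) = -1.7107695176
Term 2 = -0.0690 * 83.9300 * 0.9333266801 * 0.8081392718 = -4.3680359753
Term 3 = 0.0160 * 92.6800 * 0.9841273201 * 0.8487436308 = 1.2386078391
Theta = -1.7107695176 + (-4.3680359753) + (1.2386078391) = -4.840198

Answer: Theta = -4.840198


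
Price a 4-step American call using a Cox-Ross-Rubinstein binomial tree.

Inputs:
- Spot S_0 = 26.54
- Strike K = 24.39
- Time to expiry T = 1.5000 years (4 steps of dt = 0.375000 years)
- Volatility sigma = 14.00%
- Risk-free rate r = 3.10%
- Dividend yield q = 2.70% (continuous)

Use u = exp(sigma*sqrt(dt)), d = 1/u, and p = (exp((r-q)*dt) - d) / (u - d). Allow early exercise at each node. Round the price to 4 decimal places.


Answer: Price = V(0,0) = 3.0992

Derivation:
dt = T/N = 0.375000
u = exp(sigma*sqrt(dt)) = 1.089514; d = 1/u = 0.917840
p = (exp((r-q)*dt) - d) / (u - d) = 0.487324
Discount per step: exp(-r*dt) = 0.988442
Stock lattice S(k, i) with i counting down-moves:
  k=0: S(0,0) = 26.5400
  k=1: S(1,0) = 28.9157; S(1,1) = 24.3595
  k=2: S(2,0) = 31.5041; S(2,1) = 26.5400; S(2,2) = 22.3581
  k=3: S(3,0) = 34.3242; S(3,1) = 28.9157; S(3,2) = 24.3595; S(3,3) = 20.5212
  k=4: S(4,0) = 37.3967; S(4,1) = 31.5041; S(4,2) = 26.5400; S(4,3) = 22.3581; S(4,4) = 18.8351
Terminal payoffs V(N, i) = max(S_T - K, 0):
  V(4,0) = 13.006667; V(4,1) = 7.114088; V(4,2) = 2.150000; V(4,3) = 0.000000; V(4,4) = 0.000000
Backward induction: V(k, i) = exp(-r*dt) * [p * V(k+1, i) + (1-p) * V(k+1, i+1)]; then take max(V_cont, immediate exercise) for American.
  V(3,0) = exp(-r*dt) * [p*13.006667 + (1-p)*7.114088] = 9.870272; exercise = 9.934159; V(3,0) = max -> 9.934159
  V(3,1) = exp(-r*dt) * [p*7.114088 + (1-p)*2.150000] = 4.516311; exercise = 4.525714; V(3,1) = max -> 4.525714
  V(3,2) = exp(-r*dt) * [p*2.150000 + (1-p)*0.000000] = 1.035637; exercise = 0.000000; V(3,2) = max -> 1.035637
  V(3,3) = exp(-r*dt) * [p*0.000000 + (1-p)*0.000000] = 0.000000; exercise = 0.000000; V(3,3) = max -> 0.000000
  V(2,0) = exp(-r*dt) * [p*9.934159 + (1-p)*4.525714] = 7.078610; exercise = 7.114088; V(2,0) = max -> 7.114088
  V(2,1) = exp(-r*dt) * [p*4.525714 + (1-p)*1.035637] = 2.704809; exercise = 2.150000; V(2,1) = max -> 2.704809
  V(2,2) = exp(-r*dt) * [p*1.035637 + (1-p)*0.000000] = 0.498858; exercise = 0.000000; V(2,2) = max -> 0.498858
  V(1,0) = exp(-r*dt) * [p*7.114088 + (1-p)*2.704809] = 4.797461; exercise = 4.525714; V(1,0) = max -> 4.797461
  V(1,1) = exp(-r*dt) * [p*2.704809 + (1-p)*0.498858] = 1.555681; exercise = 0.000000; V(1,1) = max -> 1.555681
  V(0,0) = exp(-r*dt) * [p*4.797461 + (1-p)*1.555681] = 3.099239; exercise = 2.150000; V(0,0) = max -> 3.099239


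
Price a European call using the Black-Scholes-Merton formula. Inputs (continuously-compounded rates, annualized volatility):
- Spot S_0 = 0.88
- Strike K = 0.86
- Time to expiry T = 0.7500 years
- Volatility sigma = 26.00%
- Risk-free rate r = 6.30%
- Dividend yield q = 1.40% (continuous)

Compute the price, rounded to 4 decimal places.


Answer: Price = 0.1037

Derivation:
d1 = (ln(S/K) + (r - q + 0.5*sigma^2) * T) / (sigma * sqrt(T)) = 0.37789582
d2 = d1 - sigma * sqrt(T) = 0.15272921
exp(-rT) = 0.95384891; exp(-qT) = 0.98955493
C = S_0 * exp(-qT) * N(d1) - K * exp(-rT) * N(d2)
N(d1) = 0.64724601; N(d2) = 0.56069409
C = 0.8800 * 0.98955493 * 0.64724601 - 0.8600 * 0.95384891 * 0.56069409 = 0.1037


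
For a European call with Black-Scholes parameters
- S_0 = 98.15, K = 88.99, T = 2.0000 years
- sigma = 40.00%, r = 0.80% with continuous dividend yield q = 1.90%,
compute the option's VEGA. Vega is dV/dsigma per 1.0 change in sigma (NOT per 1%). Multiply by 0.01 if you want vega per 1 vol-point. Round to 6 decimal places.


d1 = 0.4171451242; d2 = -0.1485403007
phi(d1) = 0.3656994124; exp(-qT) = 0.9627129409; exp(-rT) = 0.9841273201
Vega = S * exp(-qT) * phi(d1) * sqrt(T) = 98.1500 * 0.9627129409 * 0.3656994124 * 1.4142135624 = 48.868204

Answer: Vega = 48.868204


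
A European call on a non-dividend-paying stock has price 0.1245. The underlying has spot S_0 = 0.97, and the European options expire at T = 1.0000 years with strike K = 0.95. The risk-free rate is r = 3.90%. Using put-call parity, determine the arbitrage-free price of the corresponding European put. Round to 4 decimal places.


Answer: Put price = 0.0682

Derivation:
Put-call parity: C - P = S_0 * exp(-qT) - K * exp(-rT).
S_0 * exp(-qT) = 0.9700 * 1.00000000 = 0.97000000
K * exp(-rT) = 0.9500 * 0.96175071 = 0.91366317
P = C - S*exp(-qT) + K*exp(-rT)
P = 0.1245 - 0.97000000 + 0.91366317 = 0.0682


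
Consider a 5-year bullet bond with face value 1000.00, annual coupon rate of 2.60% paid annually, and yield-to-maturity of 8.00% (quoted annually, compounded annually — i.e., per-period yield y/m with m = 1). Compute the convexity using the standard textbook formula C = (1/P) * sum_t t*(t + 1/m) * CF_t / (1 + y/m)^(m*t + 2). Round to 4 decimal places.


Coupon per period c = face * coupon_rate / m = 26.000000
Periods per year m = 1; per-period yield y/m = 0.080000
Number of cashflows N = 5
Cashflows (t years, CF_t, discount factor 1/(1+y/m)^(m*t), PV):
  t = 1.0000: CF_t = 26.000000, DF = 0.925926, PV = 24.074074
  t = 2.0000: CF_t = 26.000000, DF = 0.857339, PV = 22.290809
  t = 3.0000: CF_t = 26.000000, DF = 0.793832, PV = 20.639638
  t = 4.0000: CF_t = 26.000000, DF = 0.735030, PV = 19.110776
  t = 5.0000: CF_t = 1026.000000, DF = 0.680583, PV = 698.278360
Price P = sum_t PV_t = 784.393658
Convexity numerator sum_t t*(t + 1/m) * CF_t / (1+y/m)^(m*t + 2):
  t = 1.0000: term = 41.279277
  t = 2.0000: term = 114.664657
  t = 3.0000: term = 212.341957
  t = 4.0000: term = 327.688206
  t = 5.0000: term = 17959.834366
Convexity = (1/P) * sum = 18655.808463 / 784.393658 = 23.783732

Answer: Convexity = 23.7837


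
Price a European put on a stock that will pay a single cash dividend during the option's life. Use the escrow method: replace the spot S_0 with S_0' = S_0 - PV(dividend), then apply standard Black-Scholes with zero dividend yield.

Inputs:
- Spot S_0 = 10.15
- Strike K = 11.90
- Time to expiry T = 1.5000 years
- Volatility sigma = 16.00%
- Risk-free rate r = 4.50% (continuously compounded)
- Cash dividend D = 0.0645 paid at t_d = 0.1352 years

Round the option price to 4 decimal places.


Answer: Price = 1.4472

Derivation:
PV(D) = D * exp(-r * t_d) = 0.0645 * 0.99393447 = 0.06410877
S_0' = S_0 - PV(D) = 10.1500 - 0.06410877 = 10.08589123
d1 = (ln(S_0'/K) + (r + sigma^2/2)*T) / (sigma*sqrt(T)) = -0.40161865
d2 = d1 - sigma*sqrt(T) = -0.59757783
exp(-rT) = 0.93472772
N(-d1) = 0.65601765; N(-d2) = 0.72493917
P = K * exp(-rT) * N(-d2) - S_0' * N(-d1) = 11.9000 * 0.93472772 * 0.72493917 - 10.08589123 * 0.65601765 = 1.4472


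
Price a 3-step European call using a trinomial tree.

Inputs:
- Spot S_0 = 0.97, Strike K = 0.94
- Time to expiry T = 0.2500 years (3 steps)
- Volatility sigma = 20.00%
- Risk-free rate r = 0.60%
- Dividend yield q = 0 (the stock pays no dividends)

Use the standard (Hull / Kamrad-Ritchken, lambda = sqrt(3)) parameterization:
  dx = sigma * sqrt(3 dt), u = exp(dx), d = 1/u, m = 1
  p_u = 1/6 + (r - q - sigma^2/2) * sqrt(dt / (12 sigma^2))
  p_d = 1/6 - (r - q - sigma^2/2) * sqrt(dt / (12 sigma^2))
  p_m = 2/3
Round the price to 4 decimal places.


dt = T/N = 0.083333; dx = sigma*sqrt(3*dt) = 0.100000
u = exp(dx) = 1.105171; d = 1/u = 0.904837
p_u = 0.160833, p_m = 0.666667, p_d = 0.172500
Discount per step: exp(-r*dt) = 0.999500
Stock lattice S(k, j) with j the centered position index:
  k=0: S(0,+0) = 0.9700
  k=1: S(1,-1) = 0.8777; S(1,+0) = 0.9700; S(1,+1) = 1.0720
  k=2: S(2,-2) = 0.7942; S(2,-1) = 0.8777; S(2,+0) = 0.9700; S(2,+1) = 1.0720; S(2,+2) = 1.1848
  k=3: S(3,-3) = 0.7186; S(3,-2) = 0.7942; S(3,-1) = 0.8777; S(3,+0) = 0.9700; S(3,+1) = 1.0720; S(3,+2) = 1.1848; S(3,+3) = 1.3094
Terminal payoffs V(N, j) = max(S_T - K, 0):
  V(3,-3) = 0.000000; V(3,-2) = 0.000000; V(3,-1) = 0.000000; V(3,+0) = 0.030000; V(3,+1) = 0.132016; V(3,+2) = 0.244761; V(3,+3) = 0.369363
Backward induction: V(k, j) = exp(-r*dt) * [p_u * V(k+1, j+1) + p_m * V(k+1, j) + p_d * V(k+1, j-1)]
  V(2,-2) = exp(-r*dt) * [p_u*0.000000 + p_m*0.000000 + p_d*0.000000] = 0.000000
  V(2,-1) = exp(-r*dt) * [p_u*0.030000 + p_m*0.000000 + p_d*0.000000] = 0.004823
  V(2,+0) = exp(-r*dt) * [p_u*0.132016 + p_m*0.030000 + p_d*0.000000] = 0.041212
  V(2,+1) = exp(-r*dt) * [p_u*0.244761 + p_m*0.132016 + p_d*0.030000] = 0.132485
  V(2,+2) = exp(-r*dt) * [p_u*0.369363 + p_m*0.244761 + p_d*0.132016] = 0.245230
  V(1,-1) = exp(-r*dt) * [p_u*0.041212 + p_m*0.004823 + p_d*0.000000] = 0.009838
  V(1,+0) = exp(-r*dt) * [p_u*0.132485 + p_m*0.041212 + p_d*0.004823] = 0.049590
  V(1,+1) = exp(-r*dt) * [p_u*0.245230 + p_m*0.132485 + p_d*0.041212] = 0.134806
  V(0,+0) = exp(-r*dt) * [p_u*0.134806 + p_m*0.049590 + p_d*0.009838] = 0.056410

Answer: Price = V(0,0) = 0.0564


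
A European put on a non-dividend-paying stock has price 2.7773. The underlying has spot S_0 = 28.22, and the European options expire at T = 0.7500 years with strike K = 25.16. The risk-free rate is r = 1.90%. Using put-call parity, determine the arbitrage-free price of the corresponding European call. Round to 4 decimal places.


Put-call parity: C - P = S_0 * exp(-qT) - K * exp(-rT).
S_0 * exp(-qT) = 28.2200 * 1.00000000 = 28.22000000
K * exp(-rT) = 25.1600 * 0.98585105 = 24.80401244
C = P + S*exp(-qT) - K*exp(-rT)
C = 2.7773 + 28.22000000 - 24.80401244 = 6.1933

Answer: Call price = 6.1933


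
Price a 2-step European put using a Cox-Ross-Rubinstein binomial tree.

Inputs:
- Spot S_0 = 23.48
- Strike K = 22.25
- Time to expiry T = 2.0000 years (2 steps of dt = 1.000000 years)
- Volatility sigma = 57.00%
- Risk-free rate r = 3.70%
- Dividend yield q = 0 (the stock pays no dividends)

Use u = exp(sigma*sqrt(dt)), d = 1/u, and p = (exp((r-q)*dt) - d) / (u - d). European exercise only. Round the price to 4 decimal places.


dt = T/N = 1.000000
u = exp(sigma*sqrt(dt)) = 1.768267; d = 1/u = 0.565525
p = (exp((r-q)*dt) - d) / (u - d) = 0.392576
Discount per step: exp(-r*dt) = 0.963676
Stock lattice S(k, i) with i counting down-moves:
  k=0: S(0,0) = 23.4800
  k=1: S(1,0) = 41.5189; S(1,1) = 13.2785
  k=2: S(2,0) = 73.4165; S(2,1) = 23.4800; S(2,2) = 7.5094
Terminal payoffs V(N, i) = max(K - S_T, 0):
  V(2,0) = 0.000000; V(2,1) = 0.000000; V(2,2) = 14.740649
Backward induction: V(k, i) = exp(-r*dt) * [p * V(k+1, i) + (1-p) * V(k+1, i+1)].
  V(1,0) = exp(-r*dt) * [p*0.000000 + (1-p)*0.000000] = 0.000000
  V(1,1) = exp(-r*dt) * [p*0.000000 + (1-p)*14.740649] = 8.628586
  V(0,0) = exp(-r*dt) * [p*0.000000 + (1-p)*8.628586] = 5.050828

Answer: Price = V(0,0) = 5.0508


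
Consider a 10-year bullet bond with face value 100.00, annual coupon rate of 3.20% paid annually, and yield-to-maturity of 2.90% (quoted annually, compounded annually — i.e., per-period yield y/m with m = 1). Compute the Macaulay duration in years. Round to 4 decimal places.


Coupon per period c = face * coupon_rate / m = 3.200000
Periods per year m = 1; per-period yield y/m = 0.029000
Number of cashflows N = 10
Cashflows (t years, CF_t, discount factor 1/(1+y/m)^(m*t), PV):
  t = 1.0000: CF_t = 3.200000, DF = 0.971817, PV = 3.109815
  t = 2.0000: CF_t = 3.200000, DF = 0.944429, PV = 3.022172
  t = 3.0000: CF_t = 3.200000, DF = 0.917812, PV = 2.936999
  t = 4.0000: CF_t = 3.200000, DF = 0.891946, PV = 2.854227
  t = 5.0000: CF_t = 3.200000, DF = 0.866808, PV = 2.773787
  t = 6.0000: CF_t = 3.200000, DF = 0.842379, PV = 2.695614
  t = 7.0000: CF_t = 3.200000, DF = 0.818639, PV = 2.619644
  t = 8.0000: CF_t = 3.200000, DF = 0.795567, PV = 2.545816
  t = 9.0000: CF_t = 3.200000, DF = 0.773146, PV = 2.474068
  t = 10.0000: CF_t = 103.200000, DF = 0.751357, PV = 77.540027
Price P = sum_t PV_t = 102.572170
Macaulay numerator sum_t t * PV_t:
  t * PV_t at t = 1.0000: 3.109815
  t * PV_t at t = 2.0000: 6.044345
  t * PV_t at t = 3.0000: 8.810998
  t * PV_t at t = 4.0000: 11.416907
  t * PV_t at t = 5.0000: 13.868935
  t * PV_t at t = 6.0000: 16.173685
  t * PV_t at t = 7.0000: 18.337511
  t * PV_t at t = 8.0000: 20.366527
  t * PV_t at t = 9.0000: 22.266611
  t * PV_t at t = 10.0000: 775.400273
Macaulay duration D = (sum_t t * PV_t) / P = 895.795607 / 102.572170 = 8.733320

Answer: Macaulay duration = 8.7333 years
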